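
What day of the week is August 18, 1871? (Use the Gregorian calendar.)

Friday

Doomsday rule: the anchor day for the 1800s is Friday. For year 71: 71÷12 = 5 r 11, and 11÷4 = 2, so 5+11+2 = 18.
Friday + 18 ≡ Tuesday — that's 1871's doomsday.
In August the doomsday date is Aug 8.
Aug 18 is 10 days after Aug 8; 10 mod 7 = 3, so Tuesday + 3 = Friday.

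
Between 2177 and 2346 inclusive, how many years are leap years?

40

Multiples of 4 in [2177,2346]: 42.
Of those, multiples of 100: 2 (not leap unless ÷400).
Multiples of 400: 0.
Leap years = 42 − 2 + 0 = 40.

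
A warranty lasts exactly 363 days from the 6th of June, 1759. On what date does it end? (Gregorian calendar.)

June 3, 1760

Jun has 30 days: +25 → Jul 1, 1759 (338 left).
Jul has 31 days: +31 → Aug 1, 1759 (307 left).
Aug has 31 days: +31 → Sep 1, 1759 (276 left).
Sep has 30 days: +30 → Oct 1, 1759 (246 left).
Oct has 31 days: +31 → Nov 1, 1759 (215 left).
Nov has 30 days: +30 → Dec 1, 1759 (185 left).
Dec has 31 days: +31 → Jan 1, 1760 (154 left).
Jan has 31 days: +31 → Feb 1, 1760 (123 left).
Feb has 29 days: +29 → Mar 1, 1760 (94 left).
Mar has 31 days: +31 → Apr 1, 1760 (63 left).
Apr has 30 days: +30 → May 1, 1760 (33 left).
May has 31 days: +31 → Jun 1, 1760 (2 left).
+2 → Jun 3, 1760.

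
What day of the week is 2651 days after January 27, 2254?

Wednesday

First find the weekday of Jan 27, 2254. Doomsday rule: the anchor day for the 2200s is Friday. For year 54: 54÷12 = 4 r 6, and 6÷4 = 1, so 4+6+1 = 11.
Friday + 11 ≡ Tuesday — that's 2254's doomsday.
In January the doomsday date is Jan 3 (2254 is not a leap year).
Jan 27 is 24 days after Jan 3; 24 mod 7 = 3, so Tuesday + 3 = Friday.
2651 mod 7 = 5, so 2651 days after a Friday is Friday + 5 = Wednesday.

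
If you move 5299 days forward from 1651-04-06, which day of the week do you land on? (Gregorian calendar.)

Apr 6, 1651 is a Thursday.
5299 mod 7 = 0, so 5299 days after a Thursday is Thursday + 0 = Thursday.

Thursday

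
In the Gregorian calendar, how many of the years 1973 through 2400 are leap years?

104

Multiples of 4 in [1973,2400]: 107.
Of those, multiples of 100: 5 (not leap unless ÷400).
Multiples of 400: 2.
Leap years = 107 − 5 + 2 = 104.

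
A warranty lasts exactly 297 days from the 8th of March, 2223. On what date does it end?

December 30, 2223

Mar has 31 days: +24 → Apr 1, 2223 (273 left).
Apr has 30 days: +30 → May 1, 2223 (243 left).
May has 31 days: +31 → Jun 1, 2223 (212 left).
Jun has 30 days: +30 → Jul 1, 2223 (182 left).
Jul has 31 days: +31 → Aug 1, 2223 (151 left).
Aug has 31 days: +31 → Sep 1, 2223 (120 left).
Sep has 30 days: +30 → Oct 1, 2223 (90 left).
Oct has 31 days: +31 → Nov 1, 2223 (59 left).
Nov has 30 days: +30 → Dec 1, 2223 (29 left).
+29 → Dec 30, 2223.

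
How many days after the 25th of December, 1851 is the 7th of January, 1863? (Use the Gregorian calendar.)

Dec 25, 1851 → Dec 25, 1852: 366 days (Feb 29, 1852 is in that span).
Dec 25, 1852 → Dec 25, 1853: 365 days.
Dec 25, 1853 → Dec 25, 1854: 365 days.
Dec 25, 1854 → Dec 25, 1855: 365 days.
Dec 25, 1855 → Dec 25, 1856: 366 days (Feb 29, 1856 is in that span).
Dec 25, 1856 → Dec 25, 1857: 365 days.
Dec 25, 1857 → Dec 25, 1858: 365 days.
Dec 25, 1858 → Dec 25, 1859: 365 days.
Dec 25, 1859 → Dec 25, 1860: 366 days (Feb 29, 1860 is in that span).
Dec 25, 1860 → Dec 25, 1861: 365 days.
Dec 25, 1861 → Jan 25, 1862: 31 days (December has 31).
Jan 25, 1862 → Feb 25, 1862: 31 days (January has 31).
Feb 25, 1862 → Mar 25, 1862: 28 days (February has 28).
Mar 25, 1862 → Apr 25, 1862: 31 days (March has 31).
Apr 25, 1862 → May 25, 1862: 30 days (April has 30).
May 25, 1862 → Jun 25, 1862: 31 days (May has 31).
Jun 25, 1862 → Jul 25, 1862: 30 days (June has 30).
Jul 25, 1862 → Aug 25, 1862: 31 days (July has 31).
Aug 25, 1862 → Sep 25, 1862: 31 days (August has 31).
Sep 25, 1862 → Oct 25, 1862: 30 days (September has 30).
Oct 25, 1862 → Nov 25, 1862: 31 days (October has 31).
Nov 25, 1862 → Dec 25, 1862: 30 days (November has 30).
Dec 25, 1862 → Jan 7, 1863: 13 days.
Total: 4031 days.

4031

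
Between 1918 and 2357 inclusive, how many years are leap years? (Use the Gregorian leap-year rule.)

107

Multiples of 4 in [1918,2357]: 110.
Of those, multiples of 100: 4 (not leap unless ÷400).
Multiples of 400: 1.
Leap years = 110 − 4 + 1 = 107.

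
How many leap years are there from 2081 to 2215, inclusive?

Multiples of 4 in [2081,2215]: 33.
Of those, multiples of 100: 2 (not leap unless ÷400).
Multiples of 400: 0.
Leap years = 33 − 2 + 0 = 31.

31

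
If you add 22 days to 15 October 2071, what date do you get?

November 6, 2071

Oct has 31 days: +17 → Nov 1, 2071 (5 left).
+5 → Nov 6, 2071.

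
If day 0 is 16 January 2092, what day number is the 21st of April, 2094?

826

Jan 16, 2092 → Jan 16, 2093: 366 days (Feb 29, 2092 is in that span).
Jan 16, 2093 → Jan 16, 2094: 365 days.
Jan 16, 2094 → Feb 16, 2094: 31 days (January has 31).
Feb 16, 2094 → Mar 16, 2094: 28 days (February has 28).
Mar 16, 2094 → Apr 16, 2094: 31 days (March has 31).
Apr 16, 2094 → Apr 21, 2094: 5 days.
Total: 826 days.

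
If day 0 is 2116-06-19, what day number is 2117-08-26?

433

Jun 19, 2116 → Jun 19, 2117: 365 days.
Jun 19, 2117 → Jul 19, 2117: 30 days (June has 30).
Jul 19, 2117 → Aug 19, 2117: 31 days (July has 31).
Aug 19, 2117 → Aug 26, 2117: 7 days.
Total: 433 days.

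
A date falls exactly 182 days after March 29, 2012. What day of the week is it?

First find the weekday of Mar 29, 2012. Doomsday rule: the anchor day for the 2000s is Tuesday. For year 12: 12÷12 = 1 r 0, and 0÷4 = 0, so 1+0+0 = 1.
Tuesday + 1 ≡ Wednesday — that's 2012's doomsday.
In March the doomsday date is Mar 14.
Mar 29 is 15 days after Mar 14; 15 mod 7 = 1, so Wednesday + 1 = Thursday.
182 mod 7 = 0, so 182 days after a Thursday is Thursday + 0 = Thursday.

Thursday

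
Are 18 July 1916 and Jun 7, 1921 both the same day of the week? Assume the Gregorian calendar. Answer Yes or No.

From Jul 18, 1916 to Jun 7, 1921 is 1785 days.
1785 mod 7 = 0, so they are the same weekday.
(Jul 18, 1916 is a Tuesday; Jun 7, 1921 is a Tuesday.)

Yes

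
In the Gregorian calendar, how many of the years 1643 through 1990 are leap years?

84

Multiples of 4 in [1643,1990]: 87.
Of those, multiples of 100: 3 (not leap unless ÷400).
Multiples of 400: 0.
Leap years = 87 − 3 + 0 = 84.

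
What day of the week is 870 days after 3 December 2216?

Thursday

First find the weekday of Dec 3, 2216. Doomsday rule: the anchor day for the 2200s is Friday. For year 16: 16÷12 = 1 r 4, and 4÷4 = 1, so 1+4+1 = 6.
Friday + 6 ≡ Thursday — that's 2216's doomsday.
In December the doomsday date is Dec 12.
Dec 3 is 9 days before Dec 12; 9 mod 7 = 2, so Thursday − 2 = Tuesday.
870 mod 7 = 2, so 870 days after a Tuesday is Tuesday + 2 = Thursday.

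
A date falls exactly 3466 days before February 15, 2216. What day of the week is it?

Wednesday

First find the weekday of Feb 15, 2216. Doomsday rule: the anchor day for the 2200s is Friday. For year 16: 16÷12 = 1 r 4, and 4÷4 = 1, so 1+4+1 = 6.
Friday + 6 ≡ Thursday — that's 2216's doomsday.
In February the doomsday date is Feb 29 (2216 is a leap year (divisible by 4)).
Feb 15 is 14 days before Feb 29; 14 mod 7 = 0, so Thursday − 0 = Thursday.
3466 mod 7 = 1, so 3466 days before a Thursday is Thursday − 1 = Wednesday.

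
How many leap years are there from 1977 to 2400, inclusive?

Multiples of 4 in [1977,2400]: 106.
Of those, multiples of 100: 5 (not leap unless ÷400).
Multiples of 400: 2.
Leap years = 106 − 5 + 2 = 103.

103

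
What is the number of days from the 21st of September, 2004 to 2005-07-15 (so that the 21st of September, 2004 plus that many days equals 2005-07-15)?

Sep 21, 2004 → Oct 21, 2004: 30 days (September has 30).
Oct 21, 2004 → Nov 21, 2004: 31 days (October has 31).
Nov 21, 2004 → Dec 21, 2004: 30 days (November has 30).
Dec 21, 2004 → Jan 21, 2005: 31 days (December has 31).
Jan 21, 2005 → Feb 21, 2005: 31 days (January has 31).
Feb 21, 2005 → Mar 21, 2005: 28 days (February has 28).
Mar 21, 2005 → Apr 21, 2005: 31 days (March has 31).
Apr 21, 2005 → May 21, 2005: 30 days (April has 30).
May 21, 2005 → Jun 21, 2005: 31 days (May has 31).
Jun 21, 2005 → Jul 15, 2005: 24 days.
Total: 297 days.

297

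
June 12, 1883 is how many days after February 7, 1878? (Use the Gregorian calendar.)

Feb 7, 1878 → Feb 7, 1879: 365 days.
Feb 7, 1879 → Feb 7, 1880: 365 days.
Feb 7, 1880 → Feb 7, 1881: 366 days (Feb 29, 1880 is in that span).
Feb 7, 1881 → Feb 7, 1882: 365 days.
Feb 7, 1882 → Feb 7, 1883: 365 days.
Feb 7, 1883 → Mar 7, 1883: 28 days (February has 28).
Mar 7, 1883 → Apr 7, 1883: 31 days (March has 31).
Apr 7, 1883 → May 7, 1883: 30 days (April has 30).
May 7, 1883 → Jun 7, 1883: 31 days (May has 31).
Jun 7, 1883 → Jun 12, 1883: 5 days.
Total: 1951 days.

1951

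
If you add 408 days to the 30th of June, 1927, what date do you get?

+366 (one year; includes Feb 29, 1928) → Jun 30, 1928 (42 left).
Jun has 30 days: +1 → Jul 1, 1928 (41 left).
Jul has 31 days: +31 → Aug 1, 1928 (10 left).
+10 → Aug 11, 1928.

August 11, 1928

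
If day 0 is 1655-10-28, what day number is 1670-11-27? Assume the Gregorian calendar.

Oct 28, 1655 → Oct 28, 1656: 366 days (Feb 29, 1656 is in that span).
Oct 28, 1656 → Oct 28, 1657: 365 days.
Oct 28, 1657 → Oct 28, 1658: 365 days.
Oct 28, 1658 → Oct 28, 1659: 365 days.
Oct 28, 1659 → Oct 28, 1660: 366 days (Feb 29, 1660 is in that span).
Oct 28, 1660 → Oct 28, 1661: 365 days.
Oct 28, 1661 → Oct 28, 1662: 365 days.
Oct 28, 1662 → Oct 28, 1663: 365 days.
Oct 28, 1663 → Oct 28, 1664: 366 days (Feb 29, 1664 is in that span).
Oct 28, 1664 → Oct 28, 1665: 365 days.
Oct 28, 1665 → Oct 28, 1666: 365 days.
Oct 28, 1666 → Oct 28, 1667: 365 days.
Oct 28, 1667 → Oct 28, 1668: 366 days (Feb 29, 1668 is in that span).
Oct 28, 1668 → Oct 28, 1669: 365 days.
Oct 28, 1669 → Nov 28, 1669: 31 days (October has 31).
Nov 28, 1669 → Dec 28, 1669: 30 days (November has 30).
Dec 28, 1669 → Jan 28, 1670: 31 days (December has 31).
Jan 28, 1670 → Feb 28, 1670: 31 days (January has 31).
Feb 28, 1670 → Mar 28, 1670: 28 days (February has 28).
Mar 28, 1670 → Apr 28, 1670: 31 days (March has 31).
Apr 28, 1670 → May 28, 1670: 30 days (April has 30).
May 28, 1670 → Jun 28, 1670: 31 days (May has 31).
Jun 28, 1670 → Jul 28, 1670: 30 days (June has 30).
Jul 28, 1670 → Aug 28, 1670: 31 days (July has 31).
Aug 28, 1670 → Sep 28, 1670: 31 days (August has 31).
Sep 28, 1670 → Oct 28, 1670: 30 days (September has 30).
Oct 28, 1670 → Nov 27, 1670: 30 days.
Total: 5509 days.

5509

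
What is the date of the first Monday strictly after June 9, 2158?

June 12, 2158

Jun 9, 2158 is a Friday.
From Friday to the next Monday is 3 days.
Jun 9, 2158 + 3 = Jun 12, 2158.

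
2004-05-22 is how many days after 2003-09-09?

256

Sep 9, 2003 → Oct 9, 2003: 30 days (September has 30).
Oct 9, 2003 → Nov 9, 2003: 31 days (October has 31).
Nov 9, 2003 → Dec 9, 2003: 30 days (November has 30).
Dec 9, 2003 → Jan 9, 2004: 31 days (December has 31).
Jan 9, 2004 → Feb 9, 2004: 31 days (January has 31).
Feb 9, 2004 → Mar 9, 2004: 29 days (February has 29).
Mar 9, 2004 → Apr 9, 2004: 31 days (March has 31).
Apr 9, 2004 → May 9, 2004: 30 days (April has 30).
May 9, 2004 → May 22, 2004: 13 days.
Total: 256 days.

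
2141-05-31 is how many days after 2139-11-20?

Nov 20, 2139 → Nov 20, 2140: 366 days (Feb 29, 2140 is in that span).
Nov 20, 2140 → Dec 20, 2140: 30 days (November has 30).
Dec 20, 2140 → Jan 20, 2141: 31 days (December has 31).
Jan 20, 2141 → Feb 20, 2141: 31 days (January has 31).
Feb 20, 2141 → Mar 20, 2141: 28 days (February has 28).
Mar 20, 2141 → Apr 20, 2141: 31 days (March has 31).
Apr 20, 2141 → May 20, 2141: 30 days (April has 30).
May 20, 2141 → May 31, 2141: 11 days.
Total: 558 days.

558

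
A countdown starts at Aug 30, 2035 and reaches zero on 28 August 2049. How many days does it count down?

5112

Aug 30, 2035 → Aug 30, 2036: 366 days (Feb 29, 2036 is in that span).
Aug 30, 2036 → Aug 30, 2037: 365 days.
Aug 30, 2037 → Aug 30, 2038: 365 days.
Aug 30, 2038 → Aug 30, 2039: 365 days.
Aug 30, 2039 → Aug 30, 2040: 366 days (Feb 29, 2040 is in that span).
Aug 30, 2040 → Aug 30, 2041: 365 days.
Aug 30, 2041 → Aug 30, 2042: 365 days.
Aug 30, 2042 → Aug 30, 2043: 365 days.
Aug 30, 2043 → Aug 30, 2044: 366 days (Feb 29, 2044 is in that span).
Aug 30, 2044 → Aug 30, 2045: 365 days.
Aug 30, 2045 → Aug 30, 2046: 365 days.
Aug 30, 2046 → Aug 30, 2047: 365 days.
Aug 30, 2047 → Aug 30, 2048: 366 days (Feb 29, 2048 is in that span).
Aug 30, 2048 → Sep 30, 2048: 31 days (August has 31).
Sep 30, 2048 → Oct 30, 2048: 30 days (September has 30).
Oct 30, 2048 → Nov 30, 2048: 31 days (October has 31).
Nov 30, 2048 → Dec 30, 2048: 30 days (November has 30).
Dec 30, 2048 → Jan 30, 2049: 31 days (December has 31).
Jan 30, 2049 → Feb 28, 2049: 29 days (January has 31).
Feb 28, 2049 → Mar 28, 2049: 28 days (February has 28).
Mar 28, 2049 → Apr 28, 2049: 31 days (March has 31).
Apr 28, 2049 → May 28, 2049: 30 days (April has 30).
May 28, 2049 → Jun 28, 2049: 31 days (May has 31).
Jun 28, 2049 → Jul 28, 2049: 30 days (June has 30).
Jul 28, 2049 → Aug 28, 2049: 31 days.
Total: 5112 days.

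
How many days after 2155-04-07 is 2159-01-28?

1392

Apr 7, 2155 → Apr 7, 2156: 366 days (Feb 29, 2156 is in that span).
Apr 7, 2156 → Apr 7, 2157: 365 days.
Apr 7, 2157 → Apr 7, 2158: 365 days.
Apr 7, 2158 → May 7, 2158: 30 days (April has 30).
May 7, 2158 → Jun 7, 2158: 31 days (May has 31).
Jun 7, 2158 → Jul 7, 2158: 30 days (June has 30).
Jul 7, 2158 → Aug 7, 2158: 31 days (July has 31).
Aug 7, 2158 → Sep 7, 2158: 31 days (August has 31).
Sep 7, 2158 → Oct 7, 2158: 30 days (September has 30).
Oct 7, 2158 → Nov 7, 2158: 31 days (October has 31).
Nov 7, 2158 → Dec 7, 2158: 30 days (November has 30).
Dec 7, 2158 → Jan 7, 2159: 31 days (December has 31).
Jan 7, 2159 → Jan 28, 2159: 21 days.
Total: 1392 days.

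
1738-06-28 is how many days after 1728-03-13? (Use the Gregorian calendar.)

Mar 13, 1728 → Mar 13, 1729: 365 days.
Mar 13, 1729 → Mar 13, 1730: 365 days.
Mar 13, 1730 → Mar 13, 1731: 365 days.
Mar 13, 1731 → Mar 13, 1732: 366 days (Feb 29, 1732 is in that span).
Mar 13, 1732 → Mar 13, 1733: 365 days.
Mar 13, 1733 → Mar 13, 1734: 365 days.
Mar 13, 1734 → Mar 13, 1735: 365 days.
Mar 13, 1735 → Mar 13, 1736: 366 days (Feb 29, 1736 is in that span).
Mar 13, 1736 → Mar 13, 1737: 365 days.
Mar 13, 1737 → Mar 13, 1738: 365 days.
Mar 13, 1738 → Apr 13, 1738: 31 days (March has 31).
Apr 13, 1738 → May 13, 1738: 30 days (April has 30).
May 13, 1738 → Jun 13, 1738: 31 days (May has 31).
Jun 13, 1738 → Jun 28, 1738: 15 days.
Total: 3759 days.

3759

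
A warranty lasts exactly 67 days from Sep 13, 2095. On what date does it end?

November 19, 2095

Sep has 30 days: +18 → Oct 1, 2095 (49 left).
Oct has 31 days: +31 → Nov 1, 2095 (18 left).
+18 → Nov 19, 2095.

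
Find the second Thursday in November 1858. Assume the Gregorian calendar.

November 1, 1858 is a Monday.
The first Thursday is therefore November 4 (3 days later).
The second Thursday is 4 + 1×7 = November 11.

November 11, 1858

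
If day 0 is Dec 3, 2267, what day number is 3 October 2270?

Dec 3, 2267 → Dec 3, 2268: 366 days (Feb 29, 2268 is in that span).
Dec 3, 2268 → Dec 3, 2269: 365 days.
Dec 3, 2269 → Jan 3, 2270: 31 days (December has 31).
Jan 3, 2270 → Feb 3, 2270: 31 days (January has 31).
Feb 3, 2270 → Mar 3, 2270: 28 days (February has 28).
Mar 3, 2270 → Apr 3, 2270: 31 days (March has 31).
Apr 3, 2270 → May 3, 2270: 30 days (April has 30).
May 3, 2270 → Jun 3, 2270: 31 days (May has 31).
Jun 3, 2270 → Jul 3, 2270: 30 days (June has 30).
Jul 3, 2270 → Aug 3, 2270: 31 days (July has 31).
Aug 3, 2270 → Sep 3, 2270: 31 days (August has 31).
Sep 3, 2270 → Oct 3, 2270: 30 days.
Total: 1035 days.

1035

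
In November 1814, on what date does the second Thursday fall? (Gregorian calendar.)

November 10, 1814

November 1, 1814 is a Tuesday.
The first Thursday is therefore November 3 (2 days later).
The second Thursday is 3 + 1×7 = November 10.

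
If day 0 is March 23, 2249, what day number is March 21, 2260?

Mar 23, 2249 → Mar 23, 2250: 365 days.
Mar 23, 2250 → Mar 23, 2251: 365 days.
Mar 23, 2251 → Mar 23, 2252: 366 days (Feb 29, 2252 is in that span).
Mar 23, 2252 → Mar 23, 2253: 365 days.
Mar 23, 2253 → Mar 23, 2254: 365 days.
Mar 23, 2254 → Mar 23, 2255: 365 days.
Mar 23, 2255 → Mar 23, 2256: 366 days (Feb 29, 2256 is in that span).
Mar 23, 2256 → Mar 23, 2257: 365 days.
Mar 23, 2257 → Mar 23, 2258: 365 days.
Mar 23, 2258 → Mar 23, 2259: 365 days.
Mar 23, 2259 → Apr 23, 2259: 31 days (March has 31).
Apr 23, 2259 → May 23, 2259: 30 days (April has 30).
May 23, 2259 → Jun 23, 2259: 31 days (May has 31).
Jun 23, 2259 → Jul 23, 2259: 30 days (June has 30).
Jul 23, 2259 → Aug 23, 2259: 31 days (July has 31).
Aug 23, 2259 → Sep 23, 2259: 31 days (August has 31).
Sep 23, 2259 → Oct 23, 2259: 30 days (September has 30).
Oct 23, 2259 → Nov 23, 2259: 31 days (October has 31).
Nov 23, 2259 → Dec 23, 2259: 30 days (November has 30).
Dec 23, 2259 → Jan 23, 2260: 31 days (December has 31).
Jan 23, 2260 → Feb 23, 2260: 31 days (January has 31).
Feb 23, 2260 → Mar 21, 2260: 27 days.
Total: 4016 days.

4016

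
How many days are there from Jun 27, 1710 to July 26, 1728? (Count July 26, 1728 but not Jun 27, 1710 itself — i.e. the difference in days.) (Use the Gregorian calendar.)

6604

Jun 27, 1710 → Jun 27, 1711: 365 days.
Jun 27, 1711 → Jun 27, 1712: 366 days (Feb 29, 1712 is in that span).
Jun 27, 1712 → Jun 27, 1713: 365 days.
Jun 27, 1713 → Jun 27, 1714: 365 days.
Jun 27, 1714 → Jun 27, 1715: 365 days.
Jun 27, 1715 → Jun 27, 1716: 366 days (Feb 29, 1716 is in that span).
Jun 27, 1716 → Jun 27, 1717: 365 days.
Jun 27, 1717 → Jun 27, 1718: 365 days.
Jun 27, 1718 → Jun 27, 1719: 365 days.
Jun 27, 1719 → Jun 27, 1720: 366 days (Feb 29, 1720 is in that span).
Jun 27, 1720 → Jun 27, 1721: 365 days.
Jun 27, 1721 → Jun 27, 1722: 365 days.
Jun 27, 1722 → Jun 27, 1723: 365 days.
Jun 27, 1723 → Jun 27, 1724: 366 days (Feb 29, 1724 is in that span).
Jun 27, 1724 → Jun 27, 1725: 365 days.
Jun 27, 1725 → Jun 27, 1726: 365 days.
Jun 27, 1726 → Jun 27, 1727: 365 days.
Jun 27, 1727 → Jul 27, 1727: 30 days (June has 30).
Jul 27, 1727 → Aug 27, 1727: 31 days (July has 31).
Aug 27, 1727 → Sep 27, 1727: 31 days (August has 31).
Sep 27, 1727 → Oct 27, 1727: 30 days (September has 30).
Oct 27, 1727 → Nov 27, 1727: 31 days (October has 31).
Nov 27, 1727 → Dec 27, 1727: 30 days (November has 30).
Dec 27, 1727 → Jan 27, 1728: 31 days (December has 31).
Jan 27, 1728 → Feb 27, 1728: 31 days (January has 31).
Feb 27, 1728 → Mar 27, 1728: 29 days (February has 29).
Mar 27, 1728 → Apr 27, 1728: 31 days (March has 31).
Apr 27, 1728 → May 27, 1728: 30 days (April has 30).
May 27, 1728 → Jun 27, 1728: 31 days (May has 31).
Jun 27, 1728 → Jul 26, 1728: 29 days.
Total: 6604 days.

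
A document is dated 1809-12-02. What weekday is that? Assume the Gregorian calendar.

Doomsday rule: the anchor day for the 1800s is Friday. For year 09: 9÷12 = 0 r 9, and 9÷4 = 2, so 0+9+2 = 11.
Friday + 11 ≡ Tuesday — that's 1809's doomsday.
In December the doomsday date is Dec 12.
Dec 2 is 10 days before Dec 12; 10 mod 7 = 3, so Tuesday − 3 = Saturday.

Saturday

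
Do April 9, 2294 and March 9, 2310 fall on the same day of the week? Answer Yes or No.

From Apr 9, 2294 to Mar 9, 2310 is 5812 days.
5812 mod 7 = 2, so they are different weekdays.
(Apr 9, 2294 is a Monday; Mar 9, 2310 is a Wednesday.)

No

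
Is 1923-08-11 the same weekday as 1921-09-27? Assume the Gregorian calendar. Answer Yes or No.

No

From Sep 27, 1921 to Aug 11, 1923 is 683 days.
683 mod 7 = 4, so they are different weekdays.
(Sep 27, 1921 is a Tuesday; Aug 11, 1923 is a Saturday.)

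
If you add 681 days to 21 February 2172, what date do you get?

January 2, 2174

+366 (one year; includes Feb 29, 2172) → Feb 21, 2173 (315 left).
Feb has 28 days: +8 → Mar 1, 2173 (307 left).
Mar has 31 days: +31 → Apr 1, 2173 (276 left).
Apr has 30 days: +30 → May 1, 2173 (246 left).
May has 31 days: +31 → Jun 1, 2173 (215 left).
Jun has 30 days: +30 → Jul 1, 2173 (185 left).
Jul has 31 days: +31 → Aug 1, 2173 (154 left).
Aug has 31 days: +31 → Sep 1, 2173 (123 left).
Sep has 30 days: +30 → Oct 1, 2173 (93 left).
Oct has 31 days: +31 → Nov 1, 2173 (62 left).
Nov has 30 days: +30 → Dec 1, 2173 (32 left).
Dec has 31 days: +31 → Jan 1, 2174 (1 left).
+1 → Jan 2, 2174.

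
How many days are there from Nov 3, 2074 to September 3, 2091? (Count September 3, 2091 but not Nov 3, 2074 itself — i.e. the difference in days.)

Nov 3, 2074 → Nov 3, 2075: 365 days.
Nov 3, 2075 → Nov 3, 2076: 366 days (Feb 29, 2076 is in that span).
Nov 3, 2076 → Nov 3, 2077: 365 days.
Nov 3, 2077 → Nov 3, 2078: 365 days.
Nov 3, 2078 → Nov 3, 2079: 365 days.
Nov 3, 2079 → Nov 3, 2080: 366 days (Feb 29, 2080 is in that span).
Nov 3, 2080 → Nov 3, 2081: 365 days.
Nov 3, 2081 → Nov 3, 2082: 365 days.
Nov 3, 2082 → Nov 3, 2083: 365 days.
Nov 3, 2083 → Nov 3, 2084: 366 days (Feb 29, 2084 is in that span).
Nov 3, 2084 → Nov 3, 2085: 365 days.
Nov 3, 2085 → Nov 3, 2086: 365 days.
Nov 3, 2086 → Nov 3, 2087: 365 days.
Nov 3, 2087 → Nov 3, 2088: 366 days (Feb 29, 2088 is in that span).
Nov 3, 2088 → Nov 3, 2089: 365 days.
Nov 3, 2089 → Nov 3, 2090: 365 days.
Nov 3, 2090 → Dec 3, 2090: 30 days (November has 30).
Dec 3, 2090 → Jan 3, 2091: 31 days (December has 31).
Jan 3, 2091 → Feb 3, 2091: 31 days (January has 31).
Feb 3, 2091 → Mar 3, 2091: 28 days (February has 28).
Mar 3, 2091 → Apr 3, 2091: 31 days (March has 31).
Apr 3, 2091 → May 3, 2091: 30 days (April has 30).
May 3, 2091 → Jun 3, 2091: 31 days (May has 31).
Jun 3, 2091 → Jul 3, 2091: 30 days (June has 30).
Jul 3, 2091 → Aug 3, 2091: 31 days (July has 31).
Aug 3, 2091 → Sep 3, 2091: 31 days.
Total: 6148 days.

6148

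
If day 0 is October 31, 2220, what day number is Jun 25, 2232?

Oct 31, 2220 → Oct 31, 2221: 365 days.
Oct 31, 2221 → Oct 31, 2222: 365 days.
Oct 31, 2222 → Oct 31, 2223: 365 days.
Oct 31, 2223 → Oct 31, 2224: 366 days (Feb 29, 2224 is in that span).
Oct 31, 2224 → Oct 31, 2225: 365 days.
Oct 31, 2225 → Oct 31, 2226: 365 days.
Oct 31, 2226 → Oct 31, 2227: 365 days.
Oct 31, 2227 → Oct 31, 2228: 366 days (Feb 29, 2228 is in that span).
Oct 31, 2228 → Oct 31, 2229: 365 days.
Oct 31, 2229 → Oct 31, 2230: 365 days.
Oct 31, 2230 → Oct 31, 2231: 365 days.
Oct 31, 2231 → Nov 30, 2231: 30 days (October has 31).
Nov 30, 2231 → Dec 30, 2231: 30 days (November has 30).
Dec 30, 2231 → Jan 30, 2232: 31 days (December has 31).
Jan 30, 2232 → Feb 29, 2232: 30 days (January has 31).
Feb 29, 2232 → Mar 29, 2232: 29 days (February has 29).
Mar 29, 2232 → Apr 29, 2232: 31 days (March has 31).
Apr 29, 2232 → May 29, 2232: 30 days (April has 30).
May 29, 2232 → Jun 25, 2232: 27 days.
Total: 4255 days.

4255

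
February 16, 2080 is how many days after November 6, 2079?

Nov 6, 2079 → Dec 6, 2079: 30 days (November has 30).
Dec 6, 2079 → Jan 6, 2080: 31 days (December has 31).
Jan 6, 2080 → Feb 6, 2080: 31 days (January has 31).
Feb 6, 2080 → Feb 16, 2080: 10 days.
Total: 102 days.

102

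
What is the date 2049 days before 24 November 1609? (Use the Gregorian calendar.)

April 15, 1604

−365 (one year) → Nov 24, 1608 (1684 left).
−366 (one year; includes Feb 29, 1608) → Nov 24, 1607 (1318 left).
−365 (one year) → Nov 24, 1606 (953 left).
−365 (one year) → Nov 24, 1605 (588 left).
−365 (one year) → Nov 24, 1604 (223 left).
−24 → Oct 31, 1604 (end of Oct, 31 days; 199 left).
−31 → Sep 30, 1604 (end of Sep, 30 days; 168 left).
−30 → Aug 31, 1604 (end of Aug, 31 days; 138 left).
−31 → Jul 31, 1604 (end of Jul, 31 days; 107 left).
−31 → Jun 30, 1604 (end of Jun, 30 days; 76 left).
−30 → May 31, 1604 (end of May, 31 days; 46 left).
−31 → Apr 30, 1604 (end of Apr, 30 days; 15 left).
−15 → Apr 15, 1604.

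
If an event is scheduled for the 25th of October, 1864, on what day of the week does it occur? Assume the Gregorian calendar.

January 1, 1864 is a Friday.
Jan 1, 1864 → Feb 1, 1864: 31 days (January has 31).
Feb 1, 1864 → Mar 1, 1864: 29 days (February has 29).
Mar 1, 1864 → Apr 1, 1864: 31 days (March has 31).
Apr 1, 1864 → May 1, 1864: 30 days (April has 30).
May 1, 1864 → Jun 1, 1864: 31 days (May has 31).
Jun 1, 1864 → Jul 1, 1864: 30 days (June has 30).
Jul 1, 1864 → Aug 1, 1864: 31 days (July has 31).
Aug 1, 1864 → Sep 1, 1864: 31 days (August has 31).
Sep 1, 1864 → Oct 1, 1864: 30 days (September has 30).
Oct 1, 1864 → Oct 25, 1864: 24 days.
Total: 298 days.
298 mod 7 = 4, so Friday + 4 = Tuesday.

Tuesday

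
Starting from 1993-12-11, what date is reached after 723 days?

December 4, 1995

+365 (one year) → Dec 11, 1994 (358 left).
Dec has 31 days: +21 → Jan 1, 1995 (337 left).
Jan has 31 days: +31 → Feb 1, 1995 (306 left).
Feb has 28 days: +28 → Mar 1, 1995 (278 left).
Mar has 31 days: +31 → Apr 1, 1995 (247 left).
Apr has 30 days: +30 → May 1, 1995 (217 left).
May has 31 days: +31 → Jun 1, 1995 (186 left).
Jun has 30 days: +30 → Jul 1, 1995 (156 left).
Jul has 31 days: +31 → Aug 1, 1995 (125 left).
Aug has 31 days: +31 → Sep 1, 1995 (94 left).
Sep has 30 days: +30 → Oct 1, 1995 (64 left).
Oct has 31 days: +31 → Nov 1, 1995 (33 left).
Nov has 30 days: +30 → Dec 1, 1995 (3 left).
+3 → Dec 4, 1995.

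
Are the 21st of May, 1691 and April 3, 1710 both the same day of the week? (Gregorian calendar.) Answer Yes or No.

No

From May 21, 1691 to Apr 3, 1710 is 6891 days.
6891 mod 7 = 3, so they are different weekdays.
(May 21, 1691 is a Monday; Apr 3, 1710 is a Thursday.)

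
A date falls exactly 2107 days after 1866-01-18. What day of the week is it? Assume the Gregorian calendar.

Thursday

Jan 18, 1866 is a Thursday.
2107 mod 7 = 0, so 2107 days after a Thursday is Thursday + 0 = Thursday.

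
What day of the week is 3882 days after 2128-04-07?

Sunday

Apr 7, 2128 is a Wednesday.
3882 mod 7 = 4, so 3882 days after a Wednesday is Wednesday + 4 = Sunday.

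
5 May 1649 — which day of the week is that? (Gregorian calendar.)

Wednesday

Doomsday rule: the anchor day for the 1600s is Tuesday. For year 49: 49÷12 = 4 r 1, and 1÷4 = 0, so 4+1+0 = 5.
Tuesday + 5 ≡ Sunday — that's 1649's doomsday.
In May the doomsday date is May 9.
May 5 is 4 days before May 9; 4 mod 7 = 4, so Sunday − 4 = Wednesday.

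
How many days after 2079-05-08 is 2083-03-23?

1415

May 8, 2079 → May 8, 2080: 366 days (Feb 29, 2080 is in that span).
May 8, 2080 → May 8, 2081: 365 days.
May 8, 2081 → May 8, 2082: 365 days.
May 8, 2082 → Jun 8, 2082: 31 days (May has 31).
Jun 8, 2082 → Jul 8, 2082: 30 days (June has 30).
Jul 8, 2082 → Aug 8, 2082: 31 days (July has 31).
Aug 8, 2082 → Sep 8, 2082: 31 days (August has 31).
Sep 8, 2082 → Oct 8, 2082: 30 days (September has 30).
Oct 8, 2082 → Nov 8, 2082: 31 days (October has 31).
Nov 8, 2082 → Dec 8, 2082: 30 days (November has 30).
Dec 8, 2082 → Jan 8, 2083: 31 days (December has 31).
Jan 8, 2083 → Feb 8, 2083: 31 days (January has 31).
Feb 8, 2083 → Mar 8, 2083: 28 days (February has 28).
Mar 8, 2083 → Mar 23, 2083: 15 days.
Total: 1415 days.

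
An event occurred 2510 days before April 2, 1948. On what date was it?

May 19, 1941

−366 (one year; includes Feb 29, 1948) → Apr 2, 1947 (2144 left).
−365 (one year) → Apr 2, 1946 (1779 left).
−365 (one year) → Apr 2, 1945 (1414 left).
−365 (one year) → Apr 2, 1944 (1049 left).
−366 (one year; includes Feb 29, 1944) → Apr 2, 1943 (683 left).
−365 (one year) → Apr 2, 1942 (318 left).
−2 → Mar 31, 1942 (end of Mar, 31 days; 316 left).
−31 → Feb 28, 1942 (end of Feb, 28 days; 285 left).
−28 → Jan 31, 1942 (end of Jan, 31 days; 257 left).
−31 → Dec 31, 1941 (end of Dec, 31 days; 226 left).
−31 → Nov 30, 1941 (end of Nov, 30 days; 195 left).
−30 → Oct 31, 1941 (end of Oct, 31 days; 165 left).
−31 → Sep 30, 1941 (end of Sep, 30 days; 134 left).
−30 → Aug 31, 1941 (end of Aug, 31 days; 104 left).
−31 → Jul 31, 1941 (end of Jul, 31 days; 73 left).
−31 → Jun 30, 1941 (end of Jun, 30 days; 42 left).
−30 → May 31, 1941 (end of May, 31 days; 12 left).
−12 → May 19, 1941.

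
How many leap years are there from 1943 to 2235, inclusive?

Multiples of 4 in [1943,2235]: 73.
Of those, multiples of 100: 3 (not leap unless ÷400).
Multiples of 400: 1.
Leap years = 73 − 3 + 1 = 71.

71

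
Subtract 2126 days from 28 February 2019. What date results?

−365 (one year) → Feb 28, 2018 (1761 left).
−365 (one year) → Feb 28, 2017 (1396 left).
−366 (one year; includes Feb 29, 2016) → Feb 28, 2016 (1030 left).
−365 (one year) → Feb 28, 2015 (665 left).
−365 (one year) → Feb 28, 2014 (300 left).
−28 → Jan 31, 2014 (end of Jan, 31 days; 272 left).
−31 → Dec 31, 2013 (end of Dec, 31 days; 241 left).
−31 → Nov 30, 2013 (end of Nov, 30 days; 210 left).
−30 → Oct 31, 2013 (end of Oct, 31 days; 180 left).
−31 → Sep 30, 2013 (end of Sep, 30 days; 149 left).
−30 → Aug 31, 2013 (end of Aug, 31 days; 119 left).
−31 → Jul 31, 2013 (end of Jul, 31 days; 88 left).
−31 → Jun 30, 2013 (end of Jun, 30 days; 57 left).
−30 → May 31, 2013 (end of May, 31 days; 27 left).
−27 → May 4, 2013.

May 4, 2013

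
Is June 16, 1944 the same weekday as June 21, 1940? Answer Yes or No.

From Jun 21, 1940 to Jun 16, 1944 is 1456 days.
1456 mod 7 = 0, so they are the same weekday.
(Jun 21, 1940 is a Friday; Jun 16, 1944 is a Friday.)

Yes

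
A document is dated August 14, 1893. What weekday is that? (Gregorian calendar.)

Doomsday rule: the anchor day for the 1800s is Friday. For year 93: 93÷12 = 7 r 9, and 9÷4 = 2, so 7+9+2 = 18.
Friday + 18 ≡ Tuesday — that's 1893's doomsday.
In August the doomsday date is Aug 8.
Aug 14 is 6 days after Aug 8; 6 mod 7 = 6, so Tuesday + 6 = Monday.

Monday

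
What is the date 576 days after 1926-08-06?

+365 (one year) → Aug 6, 1927 (211 left).
Aug has 31 days: +26 → Sep 1, 1927 (185 left).
Sep has 30 days: +30 → Oct 1, 1927 (155 left).
Oct has 31 days: +31 → Nov 1, 1927 (124 left).
Nov has 30 days: +30 → Dec 1, 1927 (94 left).
Dec has 31 days: +31 → Jan 1, 1928 (63 left).
Jan has 31 days: +31 → Feb 1, 1928 (32 left).
Feb has 29 days: +29 → Mar 1, 1928 (3 left).
+3 → Mar 4, 1928.

March 4, 1928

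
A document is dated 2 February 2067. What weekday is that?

Wednesday

Doomsday rule: the anchor day for the 2000s is Tuesday. For year 67: 67÷12 = 5 r 7, and 7÷4 = 1, so 5+7+1 = 13.
Tuesday + 13 ≡ Monday — that's 2067's doomsday.
In February the doomsday date is Feb 28 (2067 is not a leap year).
Feb 2 is 26 days before Feb 28; 26 mod 7 = 5, so Monday − 5 = Wednesday.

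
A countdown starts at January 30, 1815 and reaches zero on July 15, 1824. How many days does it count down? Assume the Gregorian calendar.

Jan 30, 1815 → Jan 30, 1816: 365 days.
Jan 30, 1816 → Jan 30, 1817: 366 days (Feb 29, 1816 is in that span).
Jan 30, 1817 → Jan 30, 1818: 365 days.
Jan 30, 1818 → Jan 30, 1819: 365 days.
Jan 30, 1819 → Jan 30, 1820: 365 days.
Jan 30, 1820 → Jan 30, 1821: 366 days (Feb 29, 1820 is in that span).
Jan 30, 1821 → Jan 30, 1822: 365 days.
Jan 30, 1822 → Jan 30, 1823: 365 days.
Jan 30, 1823 → Jan 30, 1824: 365 days.
Jan 30, 1824 → Feb 29, 1824: 30 days (January has 31).
Feb 29, 1824 → Mar 29, 1824: 29 days (February has 29).
Mar 29, 1824 → Apr 29, 1824: 31 days (March has 31).
Apr 29, 1824 → May 29, 1824: 30 days (April has 30).
May 29, 1824 → Jun 29, 1824: 31 days (May has 31).
Jun 29, 1824 → Jul 15, 1824: 16 days.
Total: 3454 days.

3454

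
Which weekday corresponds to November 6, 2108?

Tuesday

Doomsday rule: the anchor day for the 2100s is Sunday. For year 08: 8÷12 = 0 r 8, and 8÷4 = 2, so 0+8+2 = 10.
Sunday + 10 ≡ Wednesday — that's 2108's doomsday.
In November the doomsday date is Nov 7.
Nov 6 is 1 day before Nov 7; 1 mod 7 = 1, so Wednesday − 1 = Tuesday.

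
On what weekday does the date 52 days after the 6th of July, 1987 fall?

Thursday

First find the weekday of Jul 6, 1987. Doomsday rule: the anchor day for the 1900s is Wednesday. For year 87: 87÷12 = 7 r 3, and 3÷4 = 0, so 7+3+0 = 10.
Wednesday + 10 ≡ Saturday — that's 1987's doomsday.
In July the doomsday date is Jul 11.
Jul 6 is 5 days before Jul 11; 5 mod 7 = 5, so Saturday − 5 = Monday.
52 mod 7 = 3, so 52 days after a Monday is Monday + 3 = Thursday.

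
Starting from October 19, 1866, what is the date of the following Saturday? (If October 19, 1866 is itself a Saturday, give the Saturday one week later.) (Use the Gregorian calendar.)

October 20, 1866

Oct 19, 1866 is a Friday.
From Friday to the next Saturday is 1 day.
Oct 19, 1866 + 1 = Oct 20, 1866.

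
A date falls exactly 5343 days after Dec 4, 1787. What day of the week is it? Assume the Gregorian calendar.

First find the weekday of Dec 4, 1787. Doomsday rule: the anchor day for the 1700s is Sunday. For year 87: 87÷12 = 7 r 3, and 3÷4 = 0, so 7+3+0 = 10.
Sunday + 10 ≡ Wednesday — that's 1787's doomsday.
In December the doomsday date is Dec 12.
Dec 4 is 8 days before Dec 12; 8 mod 7 = 1, so Wednesday − 1 = Tuesday.
5343 mod 7 = 2, so 5343 days after a Tuesday is Tuesday + 2 = Thursday.

Thursday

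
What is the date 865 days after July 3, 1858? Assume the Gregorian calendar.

November 14, 1860

+365 (one year) → Jul 3, 1859 (500 left).
+366 (one year; includes Feb 29, 1860) → Jul 3, 1860 (134 left).
Jul has 31 days: +29 → Aug 1, 1860 (105 left).
Aug has 31 days: +31 → Sep 1, 1860 (74 left).
Sep has 30 days: +30 → Oct 1, 1860 (44 left).
Oct has 31 days: +31 → Nov 1, 1860 (13 left).
+13 → Nov 14, 1860.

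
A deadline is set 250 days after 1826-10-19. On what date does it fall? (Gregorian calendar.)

Oct has 31 days: +13 → Nov 1, 1826 (237 left).
Nov has 30 days: +30 → Dec 1, 1826 (207 left).
Dec has 31 days: +31 → Jan 1, 1827 (176 left).
Jan has 31 days: +31 → Feb 1, 1827 (145 left).
Feb has 28 days: +28 → Mar 1, 1827 (117 left).
Mar has 31 days: +31 → Apr 1, 1827 (86 left).
Apr has 30 days: +30 → May 1, 1827 (56 left).
May has 31 days: +31 → Jun 1, 1827 (25 left).
+25 → Jun 26, 1827.

June 26, 1827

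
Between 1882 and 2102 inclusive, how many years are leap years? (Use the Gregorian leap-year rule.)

Multiples of 4 in [1882,2102]: 55.
Of those, multiples of 100: 3 (not leap unless ÷400).
Multiples of 400: 1.
Leap years = 55 − 3 + 1 = 53.

53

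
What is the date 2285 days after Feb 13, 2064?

+366 (one year; includes Feb 29, 2064) → Feb 13, 2065 (1919 left).
+365 (one year) → Feb 13, 2066 (1554 left).
+365 (one year) → Feb 13, 2067 (1189 left).
+365 (one year) → Feb 13, 2068 (824 left).
+366 (one year; includes Feb 29, 2068) → Feb 13, 2069 (458 left).
+365 (one year) → Feb 13, 2070 (93 left).
Feb has 28 days: +16 → Mar 1, 2070 (77 left).
Mar has 31 days: +31 → Apr 1, 2070 (46 left).
Apr has 30 days: +30 → May 1, 2070 (16 left).
+16 → May 17, 2070.

May 17, 2070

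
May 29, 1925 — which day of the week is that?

Friday

January 1, 1925 is a Thursday.
Jan 1, 1925 → Feb 1, 1925: 31 days (January has 31).
Feb 1, 1925 → Mar 1, 1925: 28 days (February has 28).
Mar 1, 1925 → Apr 1, 1925: 31 days (March has 31).
Apr 1, 1925 → May 1, 1925: 30 days (April has 30).
May 1, 1925 → May 29, 1925: 28 days.
Total: 148 days.
148 mod 7 = 1, so Thursday + 1 = Friday.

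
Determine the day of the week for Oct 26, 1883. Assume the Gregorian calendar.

January 1, 1883 is a Monday.
Jan 1, 1883 → Feb 1, 1883: 31 days (January has 31).
Feb 1, 1883 → Mar 1, 1883: 28 days (February has 28).
Mar 1, 1883 → Apr 1, 1883: 31 days (March has 31).
Apr 1, 1883 → May 1, 1883: 30 days (April has 30).
May 1, 1883 → Jun 1, 1883: 31 days (May has 31).
Jun 1, 1883 → Jul 1, 1883: 30 days (June has 30).
Jul 1, 1883 → Aug 1, 1883: 31 days (July has 31).
Aug 1, 1883 → Sep 1, 1883: 31 days (August has 31).
Sep 1, 1883 → Oct 1, 1883: 30 days (September has 30).
Oct 1, 1883 → Oct 26, 1883: 25 days.
Total: 298 days.
298 mod 7 = 4, so Monday + 4 = Friday.

Friday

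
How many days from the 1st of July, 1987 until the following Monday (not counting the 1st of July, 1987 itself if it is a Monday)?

Jul 1, 1987 is a Wednesday.
From Wednesday to the next Monday is 5 days.

5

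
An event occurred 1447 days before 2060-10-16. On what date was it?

−366 (one year; includes Feb 29, 2060) → Oct 16, 2059 (1081 left).
−365 (one year) → Oct 16, 2058 (716 left).
−365 (one year) → Oct 16, 2057 (351 left).
−16 → Sep 30, 2057 (end of Sep, 30 days; 335 left).
−30 → Aug 31, 2057 (end of Aug, 31 days; 305 left).
−31 → Jul 31, 2057 (end of Jul, 31 days; 274 left).
−31 → Jun 30, 2057 (end of Jun, 30 days; 243 left).
−30 → May 31, 2057 (end of May, 31 days; 213 left).
−31 → Apr 30, 2057 (end of Apr, 30 days; 182 left).
−30 → Mar 31, 2057 (end of Mar, 31 days; 152 left).
−31 → Feb 28, 2057 (end of Feb, 28 days; 121 left).
−28 → Jan 31, 2057 (end of Jan, 31 days; 93 left).
−31 → Dec 31, 2056 (end of Dec, 31 days; 62 left).
−31 → Nov 30, 2056 (end of Nov, 30 days; 31 left).
−30 → Oct 31, 2056 (end of Oct, 31 days; 1 left).
−1 → Oct 30, 2056.

October 30, 2056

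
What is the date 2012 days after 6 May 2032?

+365 (one year) → May 6, 2033 (1647 left).
+365 (one year) → May 6, 2034 (1282 left).
+365 (one year) → May 6, 2035 (917 left).
+366 (one year; includes Feb 29, 2036) → May 6, 2036 (551 left).
+365 (one year) → May 6, 2037 (186 left).
May has 31 days: +26 → Jun 1, 2037 (160 left).
Jun has 30 days: +30 → Jul 1, 2037 (130 left).
Jul has 31 days: +31 → Aug 1, 2037 (99 left).
Aug has 31 days: +31 → Sep 1, 2037 (68 left).
Sep has 30 days: +30 → Oct 1, 2037 (38 left).
Oct has 31 days: +31 → Nov 1, 2037 (7 left).
+7 → Nov 8, 2037.

November 8, 2037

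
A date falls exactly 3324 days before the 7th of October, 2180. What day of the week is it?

Oct 7, 2180 is a Saturday.
3324 mod 7 = 6, so 3324 days before a Saturday is Saturday − 6 = Sunday.

Sunday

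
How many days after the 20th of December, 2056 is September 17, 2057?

271

Dec 20, 2056 → Jan 20, 2057: 31 days (December has 31).
Jan 20, 2057 → Feb 20, 2057: 31 days (January has 31).
Feb 20, 2057 → Mar 20, 2057: 28 days (February has 28).
Mar 20, 2057 → Apr 20, 2057: 31 days (March has 31).
Apr 20, 2057 → May 20, 2057: 30 days (April has 30).
May 20, 2057 → Jun 20, 2057: 31 days (May has 31).
Jun 20, 2057 → Jul 20, 2057: 30 days (June has 30).
Jul 20, 2057 → Aug 20, 2057: 31 days (July has 31).
Aug 20, 2057 → Sep 17, 2057: 28 days.
Total: 271 days.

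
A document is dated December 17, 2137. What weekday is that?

Doomsday rule: the anchor day for the 2100s is Sunday. For year 37: 37÷12 = 3 r 1, and 1÷4 = 0, so 3+1+0 = 4.
Sunday + 4 ≡ Thursday — that's 2137's doomsday.
In December the doomsday date is Dec 12.
Dec 17 is 5 days after Dec 12; 5 mod 7 = 5, so Thursday + 5 = Tuesday.

Tuesday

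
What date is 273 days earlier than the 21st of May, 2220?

August 22, 2219

−21 → Apr 30, 2220 (end of Apr, 30 days; 252 left).
−30 → Mar 31, 2220 (end of Mar, 31 days; 222 left).
−31 → Feb 29, 2220 (end of Feb, 29 days; 191 left).
−29 → Jan 31, 2220 (end of Jan, 31 days; 162 left).
−31 → Dec 31, 2219 (end of Dec, 31 days; 131 left).
−31 → Nov 30, 2219 (end of Nov, 30 days; 100 left).
−30 → Oct 31, 2219 (end of Oct, 31 days; 70 left).
−31 → Sep 30, 2219 (end of Sep, 30 days; 39 left).
−30 → Aug 31, 2219 (end of Aug, 31 days; 9 left).
−9 → Aug 22, 2219.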